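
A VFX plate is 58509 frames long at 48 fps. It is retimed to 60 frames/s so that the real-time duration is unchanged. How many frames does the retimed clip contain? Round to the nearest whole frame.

73136 frames

Frames at target rate = 58509 × (60) / (48) = 292545/4 ≈ 73136.250.
Nearest whole frame: 73136.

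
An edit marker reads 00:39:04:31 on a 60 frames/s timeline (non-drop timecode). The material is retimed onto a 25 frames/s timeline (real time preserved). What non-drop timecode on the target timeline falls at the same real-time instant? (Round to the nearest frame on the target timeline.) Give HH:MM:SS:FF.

Source frame index: (0×3600 + 39×60 + 4) × 60 + 31 = 140671.
Real time: 140671 / (60) = 140671/60 s.
Target frame: (140671/60) × (25) = 703355/12 ≈ 58612.917 → 58613.
At 25 labels/s: frame 58613 → 00:39:04:13.

00:39:04:13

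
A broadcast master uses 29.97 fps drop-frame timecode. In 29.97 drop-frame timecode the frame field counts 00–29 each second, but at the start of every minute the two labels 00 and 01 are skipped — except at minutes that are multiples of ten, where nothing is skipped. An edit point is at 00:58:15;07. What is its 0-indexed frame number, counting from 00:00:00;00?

104751

Complete 10-minute blocks: 5, each 17982 frames → 89910.
Remaining 8 whole minutes in the current block: 1800 + 7 × 1798 = 14386 frames.
Within the current minute: 15 × 30 + 7 − 2 = 455 (labels ;00/;01 skipped at this minute). Total = 89910 + 14386 + 455 = 104751.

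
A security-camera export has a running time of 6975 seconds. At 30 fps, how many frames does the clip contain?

209250 frames

Frames = 6975 × 30 = 209250.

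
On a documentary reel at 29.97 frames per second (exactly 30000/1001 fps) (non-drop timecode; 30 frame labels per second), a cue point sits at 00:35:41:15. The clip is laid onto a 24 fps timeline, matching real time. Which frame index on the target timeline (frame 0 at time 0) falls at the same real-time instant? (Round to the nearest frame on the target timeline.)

Source frame index: (0×3600 + 35×60 + 41) × 30 + 15 = 64245.
Real time: 64245 / (30000/1001) = 4287283/2000 s.
Target frame: (4287283/2000) × (24) = 12861849/250 ≈ 51447.396 → 51447.

frame 51447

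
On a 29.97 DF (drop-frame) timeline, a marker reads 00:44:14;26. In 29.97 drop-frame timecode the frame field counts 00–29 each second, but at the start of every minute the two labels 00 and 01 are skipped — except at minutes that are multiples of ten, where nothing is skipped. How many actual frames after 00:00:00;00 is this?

79566

As if non-drop at 30 labels/s: (0 × 3600 + 44 × 60 + 14) × 30 + 26 = 79646.
Minute boundaries passed: 44; those not divisible by 10: 44 − 4 = 40; dropped labels = 2 × 40 = 80.
Actual frame index = 79646 − 80 = 79566.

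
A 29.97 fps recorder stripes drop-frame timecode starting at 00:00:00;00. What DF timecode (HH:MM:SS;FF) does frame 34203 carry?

Each 10-minute DF block holds 10 × 60 × 30 − 9 × 2 = 17982 frames. 34203 ÷ 17982 → 1 full block, remainder 16221.
Within the partial block the first minute is 1800 frames and each further minute 1798, so 9 further minute boundaries passed. Total skipped labels = 18 × 1 + 2 × 9 = 36.
Non-drop label index = 34203 + 36 = 34239; at 30 labels/s that is 00:19:01:09, i.e. DF 00:19:01;09.

00:19:01;09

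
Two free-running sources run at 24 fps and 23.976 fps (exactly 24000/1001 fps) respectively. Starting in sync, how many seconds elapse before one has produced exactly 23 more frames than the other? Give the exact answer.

23023/24 seconds

The gap grows by |24000/1001 − 24| = 24/1001 frames per second.
Time for a 23-frame gap: 23 ÷ (24/1001) = 23023/24 s.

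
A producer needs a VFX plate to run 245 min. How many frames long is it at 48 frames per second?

705600 frames

245 min = 14700 s.
Frames = 14700 × 48 = 705600.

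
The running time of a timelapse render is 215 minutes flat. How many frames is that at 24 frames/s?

309600 frames

215 min = 12900 s.
Frames = 12900 × 24 = 309600.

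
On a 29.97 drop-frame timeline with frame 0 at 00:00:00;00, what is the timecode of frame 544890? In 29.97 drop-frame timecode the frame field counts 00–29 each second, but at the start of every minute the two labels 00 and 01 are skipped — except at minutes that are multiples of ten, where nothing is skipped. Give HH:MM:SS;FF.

05:03:01;06

Each 10-minute DF block holds 10 × 60 × 30 − 9 × 2 = 17982 frames. 544890 ÷ 17982 → 30 full blocks, remainder 5430.
Within the partial block the first minute is 1800 frames and each further minute 1798, so 3 further minute boundaries passed. Total skipped labels = 18 × 30 + 2 × 3 = 546.
Non-drop label index = 544890 + 546 = 545436; at 30 labels/s that is 05:03:01:06, i.e. DF 05:03:01;06.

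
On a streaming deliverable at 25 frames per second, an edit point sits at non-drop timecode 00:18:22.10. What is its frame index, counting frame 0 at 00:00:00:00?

Total seconds to the label: (0 × 3600 + 18 × 60 + 22) = 1102.
Frame index = 1102 × 25 + 10 = 27560.

27560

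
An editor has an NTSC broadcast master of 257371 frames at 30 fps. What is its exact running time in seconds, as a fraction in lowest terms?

257371/30 seconds

Running time = 257371 ÷ (30) = 257371 × 1/30 = 257371/30 s.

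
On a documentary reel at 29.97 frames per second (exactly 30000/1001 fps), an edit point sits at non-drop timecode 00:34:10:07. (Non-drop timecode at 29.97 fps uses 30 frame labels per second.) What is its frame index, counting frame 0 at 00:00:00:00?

frame 61507

Total seconds to the label: (0 × 3600 + 34 × 60 + 10) = 2050.
Frame index = 2050 × 30 + 7 = 61507.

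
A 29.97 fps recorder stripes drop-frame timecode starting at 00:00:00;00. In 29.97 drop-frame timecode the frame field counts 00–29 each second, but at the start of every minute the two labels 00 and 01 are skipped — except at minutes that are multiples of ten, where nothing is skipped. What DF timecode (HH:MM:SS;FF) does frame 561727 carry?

Ten DF minutes hold 17982 frames, so frame 561727 lies in block 31 (frames 557442–575423) with 4285 frames into that block.
The block's first minute is 1800 frames and the rest 1798 each; 4285 frames reaches minute 2, so 31 × 18 + 2 × 2 = 562 labels have been skipped so far.
Adding those back, label number 561727 + 562 = 562289 at 30 labels/s is 18742 s + 29 f = 5 h 12 min 22 s frame 29, i.e. 05:12:22;29.

05:12:22;29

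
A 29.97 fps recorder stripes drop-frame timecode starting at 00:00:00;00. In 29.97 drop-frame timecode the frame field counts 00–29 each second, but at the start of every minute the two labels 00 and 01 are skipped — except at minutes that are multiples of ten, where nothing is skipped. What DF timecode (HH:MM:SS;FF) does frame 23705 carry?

Ten DF minutes hold 17982 frames, so frame 23705 lies in block 1 (frames 17982–35963) with 5723 frames into that block.
The block's first minute is 1800 frames and the rest 1798 each; 5723 frames reaches minute 3, so 1 × 18 + 3 × 2 = 24 labels have been skipped so far.
Adding those back, label number 23705 + 24 = 23729 at 30 labels/s is 790 s + 29 f = 0 h 13 min 10 s frame 29, i.e. 00:13:10;29.

00:13:10;29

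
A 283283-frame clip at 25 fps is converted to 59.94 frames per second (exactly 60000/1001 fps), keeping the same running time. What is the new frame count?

Target frames = source frames × (target rate / source rate) = 283283 × (60000/1001)/(25) = 283283 × 2400/1001 = 679200.

679200 frames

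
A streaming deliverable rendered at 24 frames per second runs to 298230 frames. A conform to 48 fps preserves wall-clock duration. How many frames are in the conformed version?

596460 frames

Target frames = source frames × (target rate / source rate) = 298230 × (48)/(24) = 298230 × 2 = 596460.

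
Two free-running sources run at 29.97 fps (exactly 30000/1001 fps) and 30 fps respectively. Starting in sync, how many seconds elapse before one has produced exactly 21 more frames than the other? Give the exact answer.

700.7 seconds

The gap grows by |30 − 30000/1001| = 30/1001 frames per second.
Time for a 21-frame gap: 21 ÷ (30/1001) = 700.7 s.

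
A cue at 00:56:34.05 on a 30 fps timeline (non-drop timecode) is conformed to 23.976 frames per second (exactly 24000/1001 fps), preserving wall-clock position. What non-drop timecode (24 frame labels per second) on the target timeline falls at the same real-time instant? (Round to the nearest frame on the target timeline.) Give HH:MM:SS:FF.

00:56:30:19

Source frame index: (0×3600 + 56×60 + 34) × 30 + 5 = 101825.
Real time: 101825 / (30) = 20365/6 s.
Target frame: (20365/6) × (24000/1001) = 81460000/1001 ≈ 81378.621 → 81379.
At 24 labels/s: frame 81379 → 00:56:30:19.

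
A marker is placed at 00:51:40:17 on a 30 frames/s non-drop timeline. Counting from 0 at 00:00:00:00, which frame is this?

93017

Total seconds to the label: (0 × 3600 + 51 × 60 + 40) = 3100.
Frame index = 3100 × 30 + 17 = 93017.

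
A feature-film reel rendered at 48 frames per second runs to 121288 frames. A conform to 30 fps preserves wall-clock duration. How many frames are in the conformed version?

Target frames = source frames × (target rate / source rate) = 121288 × (30)/(48) = 121288 × 5/8 = 75805.

75805 frames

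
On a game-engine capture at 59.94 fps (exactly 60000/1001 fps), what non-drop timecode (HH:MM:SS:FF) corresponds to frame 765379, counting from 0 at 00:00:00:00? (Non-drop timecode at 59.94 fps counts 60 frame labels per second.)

765379 ÷ 60 = 12756 full seconds, remainder 19 frames.
12756 s = 3 h 32 min 36 s.
Timecode: 03:32:36:19.

03:32:36:19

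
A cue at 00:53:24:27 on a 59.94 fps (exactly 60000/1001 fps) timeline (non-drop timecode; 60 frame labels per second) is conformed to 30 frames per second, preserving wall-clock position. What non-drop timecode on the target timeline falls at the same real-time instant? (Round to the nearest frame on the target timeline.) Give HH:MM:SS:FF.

00:53:27:20

Source frame index: (0×3600 + 53×60 + 24) × 60 + 27 = 192267.
Real time: 192267 / (60000/1001) = 64153089/20000 s.
Target frame: (64153089/20000) × (30) = 192459267/2000 ≈ 96229.633 → 96230.
At 30 labels/s: frame 96230 → 00:53:27:20.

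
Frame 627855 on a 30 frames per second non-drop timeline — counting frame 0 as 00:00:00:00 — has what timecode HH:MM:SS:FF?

627855 ÷ 30 = 20928 full seconds, remainder 15 frames.
20928 s = 5 h 48 min 48 s.
Timecode: 05:48:48:15.

05:48:48:15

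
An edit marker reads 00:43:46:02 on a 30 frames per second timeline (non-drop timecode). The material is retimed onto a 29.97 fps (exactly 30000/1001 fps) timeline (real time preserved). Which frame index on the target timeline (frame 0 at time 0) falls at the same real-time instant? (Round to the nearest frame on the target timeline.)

frame 78703

Source frame index: (0×3600 + 43×60 + 46) × 30 + 2 = 78782.
Real time: 78782 / (30) = 39391/15 s.
Target frame: (39391/15) × (30000/1001) = 7162000/91 ≈ 78703.297 → 78703.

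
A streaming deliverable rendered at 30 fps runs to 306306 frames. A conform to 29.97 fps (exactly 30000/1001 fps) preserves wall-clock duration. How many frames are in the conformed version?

Target frames = source frames × (target rate / source rate) = 306306 × (30000/1001)/(30) = 306306 × 1000/1001 = 306000.

306000 frames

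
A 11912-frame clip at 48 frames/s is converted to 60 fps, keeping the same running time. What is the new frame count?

14890 frames

Target frames = source frames × (target rate / source rate) = 11912 × (60)/(48) = 11912 × 5/4 = 14890.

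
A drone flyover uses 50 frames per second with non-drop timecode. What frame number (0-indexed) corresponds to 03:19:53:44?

Total seconds to the label: (3 × 3600 + 19 × 60 + 53) = 11993.
Frame index = 11993 × 50 + 44 = 599694.

599694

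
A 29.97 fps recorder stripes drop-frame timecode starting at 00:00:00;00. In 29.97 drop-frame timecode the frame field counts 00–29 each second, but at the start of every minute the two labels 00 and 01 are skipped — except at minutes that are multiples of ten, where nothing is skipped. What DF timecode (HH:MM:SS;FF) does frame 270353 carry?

Each 10-minute DF block holds 10 × 60 × 30 − 9 × 2 = 17982 frames. 270353 ÷ 17982 → 15 full blocks, remainder 623.
Within the partial block the first minute is 1800 frames and each further minute 1798, so 0 further minute boundaries passed. Total skipped labels = 18 × 15 + 2 × 0 = 270.
Non-drop label index = 270353 + 270 = 270623; at 30 labels/s that is 02:30:20:23, i.e. DF 02:30:20;23.

02:30:20;23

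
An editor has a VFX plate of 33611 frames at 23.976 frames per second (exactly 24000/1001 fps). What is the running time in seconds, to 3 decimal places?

Running time = 33611 × 1001/24000 = 33644611/24000 s ≈ 1401.859 s.

1401.859 seconds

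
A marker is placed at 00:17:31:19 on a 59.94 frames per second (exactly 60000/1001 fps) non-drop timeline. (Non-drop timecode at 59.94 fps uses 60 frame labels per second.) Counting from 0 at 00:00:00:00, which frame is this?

63079

Total seconds to the label: (0 × 3600 + 17 × 60 + 31) = 1051.
Frame index = 1051 × 60 + 19 = 63079.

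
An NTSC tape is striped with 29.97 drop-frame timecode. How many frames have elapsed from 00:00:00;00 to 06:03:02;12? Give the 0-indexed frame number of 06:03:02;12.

Complete 10-minute blocks: 36, each 17982 frames → 647352.
Remaining 3 whole minutes in the current block: 1800 + 2 × 1798 = 5396 frames.
Within the current minute: 2 × 30 + 12 − 2 = 70 (labels ;00/;01 skipped at this minute). Total = 647352 + 5396 + 70 = 652818.

652818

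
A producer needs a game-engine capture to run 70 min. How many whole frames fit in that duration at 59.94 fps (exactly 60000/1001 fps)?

70 min = 4200 s.
Frames = 4200 × 60000/1001 = 36000000/143 ≈ 251748.2517.
Complete frames: 251748.

251748 frames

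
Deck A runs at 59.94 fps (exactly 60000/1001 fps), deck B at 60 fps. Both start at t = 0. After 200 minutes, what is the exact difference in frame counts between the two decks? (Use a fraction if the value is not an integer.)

720000/1001 frames

200 min = 12000 s.
A emits 60000/1001 × 12000 = 720000000/1001 frames; B emits 60 × 12000 = 720000.
Difference = 720000/1001 frames (≈ 719.2807); B is ahead of A.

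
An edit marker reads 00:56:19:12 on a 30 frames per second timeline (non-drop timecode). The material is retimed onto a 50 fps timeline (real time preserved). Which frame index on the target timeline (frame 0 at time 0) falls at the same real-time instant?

frame 168970

Source frame index: (0×3600 + 56×60 + 19) × 30 + 12 = 101382.
Real time: 101382 / (30) = 16897/5 s.
Target frame: (16897/5) × (50) = 168970.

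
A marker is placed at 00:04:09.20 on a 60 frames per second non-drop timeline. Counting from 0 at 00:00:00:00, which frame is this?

Total seconds to the label: (0 × 3600 + 4 × 60 + 9) = 249.
Frame index = 249 × 60 + 20 = 14960.

frame 14960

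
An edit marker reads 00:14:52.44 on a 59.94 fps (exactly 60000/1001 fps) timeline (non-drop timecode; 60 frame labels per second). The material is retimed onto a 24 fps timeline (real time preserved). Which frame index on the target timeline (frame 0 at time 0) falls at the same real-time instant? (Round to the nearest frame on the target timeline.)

Source frame index: (0×3600 + 14×60 + 52) × 60 + 44 = 53564.
Real time: 53564 / (60000/1001) = 13404391/15000 s.
Target frame: (13404391/15000) × (24) = 13404391/625 ≈ 21447.026 → 21447.

frame 21447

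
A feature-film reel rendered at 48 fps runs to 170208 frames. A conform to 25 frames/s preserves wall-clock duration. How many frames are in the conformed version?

88650 frames

Target frames = source frames × (target rate / source rate) = 170208 × (25)/(48) = 170208 × 25/48 = 88650.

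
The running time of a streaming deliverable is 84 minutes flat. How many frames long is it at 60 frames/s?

302400 frames

84 min = 5040 s.
Frames = 5040 × 60 = 302400.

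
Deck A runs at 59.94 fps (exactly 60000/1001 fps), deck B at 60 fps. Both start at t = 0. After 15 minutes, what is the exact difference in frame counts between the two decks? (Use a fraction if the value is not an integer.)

54000/1001 frames

15 min = 900 s.
A emits 60000/1001 × 900 = 54000000/1001 frames; B emits 60 × 900 = 54000.
Difference = 54000/1001 frames (≈ 53.9461); B is ahead of A.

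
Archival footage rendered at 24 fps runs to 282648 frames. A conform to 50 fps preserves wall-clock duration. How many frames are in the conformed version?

588850 frames

Target frames = source frames × (target rate / source rate) = 282648 × (50)/(24) = 282648 × 25/12 = 588850.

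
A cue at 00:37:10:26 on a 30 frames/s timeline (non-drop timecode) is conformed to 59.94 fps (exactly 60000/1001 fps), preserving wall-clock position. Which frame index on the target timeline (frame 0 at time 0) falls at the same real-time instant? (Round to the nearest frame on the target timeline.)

frame 133718

Source frame index: (0×3600 + 37×60 + 10) × 30 + 26 = 66926.
Real time: 66926 / (30) = 33463/15 s.
Target frame: (33463/15) × (60000/1001) = 133852000/1001 ≈ 133718.282 → 133718.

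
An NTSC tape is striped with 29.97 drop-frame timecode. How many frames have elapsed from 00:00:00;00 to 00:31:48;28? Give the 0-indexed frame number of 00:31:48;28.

57212

As if non-drop at 30 labels/s: (0 × 3600 + 31 × 60 + 48) × 30 + 28 = 57268.
Minute boundaries passed: 31; those not divisible by 10: 31 − 3 = 28; dropped labels = 2 × 28 = 56.
Actual frame index = 57268 − 56 = 57212.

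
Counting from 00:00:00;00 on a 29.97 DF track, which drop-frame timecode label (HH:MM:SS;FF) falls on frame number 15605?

00:08:40;21

Each 10-minute DF block holds 10 × 60 × 30 − 9 × 2 = 17982 frames. 15605 ÷ 17982 → 0 full blocks, remainder 15605.
Within the partial block the first minute is 1800 frames and each further minute 1798, so 8 further minute boundaries passed. Total skipped labels = 18 × 0 + 2 × 8 = 16.
Non-drop label index = 15605 + 16 = 15621; at 30 labels/s that is 00:08:40:21, i.e. DF 00:08:40;21.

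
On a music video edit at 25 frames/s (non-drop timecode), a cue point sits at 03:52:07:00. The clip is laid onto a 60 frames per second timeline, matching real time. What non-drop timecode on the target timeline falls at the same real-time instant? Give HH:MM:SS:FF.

Source frame index: (3×3600 + 52×60 + 7) × 25 + 0 = 348175.
Real time: 348175 / (25) = 13927 s.
Target frame: (13927) × (60) = 835620.
At 60 labels/s: frame 835620 → 03:52:07:00.

03:52:07:00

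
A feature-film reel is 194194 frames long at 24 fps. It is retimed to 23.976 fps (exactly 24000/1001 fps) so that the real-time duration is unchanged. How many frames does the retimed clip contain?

194000 frames

Target frames = source frames × (target rate / source rate) = 194194 × (24000/1001)/(24) = 194194 × 1000/1001 = 194000.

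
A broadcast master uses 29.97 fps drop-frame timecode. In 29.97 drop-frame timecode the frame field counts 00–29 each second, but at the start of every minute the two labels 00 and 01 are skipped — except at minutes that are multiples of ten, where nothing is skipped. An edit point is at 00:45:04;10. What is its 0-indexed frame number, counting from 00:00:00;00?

81048

Complete 10-minute blocks: 4, each 17982 frames → 71928.
Remaining 5 whole minutes in the current block: 1800 + 4 × 1798 = 8992 frames.
Within the current minute: 4 × 30 + 10 − 2 = 128 (labels ;00/;01 skipped at this minute). Total = 71928 + 8992 + 128 = 81048.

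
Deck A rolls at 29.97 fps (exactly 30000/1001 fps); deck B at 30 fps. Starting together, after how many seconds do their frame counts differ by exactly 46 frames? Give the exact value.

The gap grows by |30 − 30000/1001| = 30/1001 frames per second.
Time for a 46-frame gap: 46 ÷ (30/1001) = 23023/15 s.

23023/15 seconds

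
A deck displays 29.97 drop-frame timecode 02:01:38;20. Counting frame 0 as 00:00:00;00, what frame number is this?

218742

Complete 10-minute blocks: 12, each 17982 frames → 215784.
Remaining 1 whole minute in the current block: 1800 + 0 × 1798 = 1800 frames.
Within the current minute: 38 × 30 + 20 − 2 = 1158 (labels ;00/;01 skipped at this minute). Total = 215784 + 1800 + 1158 = 218742.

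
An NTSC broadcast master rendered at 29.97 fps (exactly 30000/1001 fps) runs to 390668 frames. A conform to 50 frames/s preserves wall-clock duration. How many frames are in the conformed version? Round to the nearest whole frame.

651764 frames

Frames at target rate = 390668 × (50) / (30000/1001) = 97764667/150 ≈ 651764.447.
Nearest whole frame: 651764.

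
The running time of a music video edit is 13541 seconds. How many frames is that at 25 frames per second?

338525 frames

Frames = 13541 × 25 = 338525.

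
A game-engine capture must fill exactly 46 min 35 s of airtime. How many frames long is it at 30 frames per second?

83850 frames

46 min 35 s = 2795 s.
Frames = 2795 × 30 = 83850.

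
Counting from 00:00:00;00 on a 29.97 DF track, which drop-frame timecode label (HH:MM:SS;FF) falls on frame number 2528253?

Each 10-minute DF block holds 10 × 60 × 30 − 9 × 2 = 17982 frames. 2528253 ÷ 17982 → 140 full blocks, remainder 10773.
Within the partial block the first minute is 1800 frames and each further minute 1798, so 5 further minute boundaries passed. Total skipped labels = 18 × 140 + 2 × 5 = 2530.
Non-drop label index = 2528253 + 2530 = 2530783; at 30 labels/s that is 23:25:59:13, i.e. DF 23:25:59;13.

23:25:59;13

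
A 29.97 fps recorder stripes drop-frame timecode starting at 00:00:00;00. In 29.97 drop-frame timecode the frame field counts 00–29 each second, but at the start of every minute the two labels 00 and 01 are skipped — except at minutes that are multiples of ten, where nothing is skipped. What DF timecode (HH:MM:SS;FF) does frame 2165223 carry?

20:04:06;11

Ten DF minutes hold 17982 frames, so frame 2165223 lies in block 120 (frames 2157840–2175821) with 7383 frames into that block.
The block's first minute is 1800 frames and the rest 1798 each; 7383 frames reaches minute 4, so 120 × 18 + 4 × 2 = 2168 labels have been skipped so far.
Adding those back, label number 2165223 + 2168 = 2167391 at 30 labels/s is 72246 s + 11 f = 20 h 4 min 6 s frame 11, i.e. 20:04:06;11.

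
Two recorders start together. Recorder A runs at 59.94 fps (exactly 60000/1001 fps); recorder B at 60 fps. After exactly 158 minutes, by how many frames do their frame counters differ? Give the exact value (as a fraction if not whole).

158 min = 9480 s.
A emits 60000/1001 × 9480 = 568800000/1001 frames; B emits 60 × 9480 = 568800.
Difference = 568800/1001 frames (≈ 568.2318); B is ahead of A.

568800/1001 frames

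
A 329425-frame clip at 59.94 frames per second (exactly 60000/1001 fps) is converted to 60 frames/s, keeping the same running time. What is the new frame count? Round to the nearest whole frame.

329754 frames

Frames at target rate = 329425 × (60) / (60000/1001) = 13190177/40 ≈ 329754.425.
Nearest whole frame: 329754.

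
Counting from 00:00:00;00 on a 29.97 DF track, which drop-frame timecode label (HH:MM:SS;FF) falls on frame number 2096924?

19:26:07;14

Ten DF minutes hold 17982 frames, so frame 2096924 lies in block 116 (frames 2085912–2103893) with 11012 frames into that block.
The block's first minute is 1800 frames and the rest 1798 each; 11012 frames reaches minute 6, so 116 × 18 + 6 × 2 = 2100 labels have been skipped so far.
Adding those back, label number 2096924 + 2100 = 2099024 at 30 labels/s is 69967 s + 14 f = 19 h 26 min 7 s frame 14, i.e. 19:26:07;14.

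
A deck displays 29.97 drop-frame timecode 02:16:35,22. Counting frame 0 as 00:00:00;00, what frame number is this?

Complete 10-minute blocks: 13, each 17982 frames → 233766.
Remaining 6 whole minutes in the current block: 1800 + 5 × 1798 = 10790 frames.
Within the current minute: 35 × 30 + 22 − 2 = 1070 (labels ;00/;01 skipped at this minute). Total = 233766 + 10790 + 1070 = 245626.

245626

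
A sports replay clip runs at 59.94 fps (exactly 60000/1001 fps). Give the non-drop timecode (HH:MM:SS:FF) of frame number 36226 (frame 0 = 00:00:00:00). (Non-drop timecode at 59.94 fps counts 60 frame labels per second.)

36226 ÷ 60 = 603 full seconds, remainder 46 frames.
603 s = 0 h 10 min 3 s.
Timecode: 00:10:03:46.

00:10:03:46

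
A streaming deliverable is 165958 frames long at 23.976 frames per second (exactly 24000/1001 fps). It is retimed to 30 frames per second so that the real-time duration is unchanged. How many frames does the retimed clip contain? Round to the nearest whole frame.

Frames at target rate = 165958 × (30) / (24000/1001) = 83061979/400 ≈ 207654.948.
Nearest whole frame: 207655.

207655 frames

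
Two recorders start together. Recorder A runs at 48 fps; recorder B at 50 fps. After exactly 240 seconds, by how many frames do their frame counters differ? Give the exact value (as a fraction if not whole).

A emits 48 × 240 = 11520 frames; B emits 50 × 240 = 12000.
Difference = 480 frames; B is ahead of A.

480 frames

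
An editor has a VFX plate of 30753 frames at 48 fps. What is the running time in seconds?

640.6875 seconds

Running time = 30753 / (48) = 640.6875 s.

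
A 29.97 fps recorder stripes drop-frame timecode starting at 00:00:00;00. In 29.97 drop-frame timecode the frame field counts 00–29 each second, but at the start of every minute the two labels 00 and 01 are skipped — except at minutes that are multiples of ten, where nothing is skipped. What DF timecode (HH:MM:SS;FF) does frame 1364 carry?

Each 10-minute DF block holds 10 × 60 × 30 − 9 × 2 = 17982 frames. 1364 ÷ 17982 → 0 full blocks, remainder 1364.
Within the partial block the first minute is 1800 frames and each further minute 1798, so 0 further minute boundaries passed. Total skipped labels = 18 × 0 + 2 × 0 = 0.
Non-drop label index = 1364 + 0 = 1364; at 30 labels/s that is 00:00:45:14, i.e. DF 00:00:45;14.

00:00:45;14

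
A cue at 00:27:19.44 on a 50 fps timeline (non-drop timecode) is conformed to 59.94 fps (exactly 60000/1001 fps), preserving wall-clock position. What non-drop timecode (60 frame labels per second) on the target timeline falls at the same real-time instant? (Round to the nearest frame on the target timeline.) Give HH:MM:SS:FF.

00:27:18:15

Source frame index: (0×3600 + 27×60 + 19) × 50 + 44 = 81994.
Real time: 81994 / (50) = 40997/25 s.
Target frame: (40997/25) × (60000/1001) = 8944800/91 ≈ 98294.505 → 98295.
At 60 labels/s: frame 98295 → 00:27:18:15.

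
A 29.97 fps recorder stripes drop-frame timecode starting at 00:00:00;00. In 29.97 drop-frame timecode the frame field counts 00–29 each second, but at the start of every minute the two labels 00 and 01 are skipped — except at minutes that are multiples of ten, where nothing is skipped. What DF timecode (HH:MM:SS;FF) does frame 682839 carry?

06:19:44;03

Each 10-minute DF block holds 10 × 60 × 30 − 9 × 2 = 17982 frames. 682839 ÷ 17982 → 37 full blocks, remainder 17505.
Within the partial block the first minute is 1800 frames and each further minute 1798, so 9 further minute boundaries passed. Total skipped labels = 18 × 37 + 2 × 9 = 684.
Non-drop label index = 682839 + 684 = 683523; at 30 labels/s that is 06:19:44:03, i.e. DF 06:19:44;03.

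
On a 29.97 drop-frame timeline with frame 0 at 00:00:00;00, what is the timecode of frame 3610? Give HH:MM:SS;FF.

00:02:00;14

Each 10-minute DF block holds 10 × 60 × 30 − 9 × 2 = 17982 frames. 3610 ÷ 17982 → 0 full blocks, remainder 3610.
Within the partial block the first minute is 1800 frames and each further minute 1798, so 2 further minute boundaries passed. Total skipped labels = 18 × 0 + 2 × 2 = 4.
Non-drop label index = 3610 + 4 = 3614; at 30 labels/s that is 00:02:00:14, i.e. DF 00:02:00;14.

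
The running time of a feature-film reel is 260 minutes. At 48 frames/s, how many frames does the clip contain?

748800 frames

260 min = 15600 s.
Frames = 15600 × 48 = 748800.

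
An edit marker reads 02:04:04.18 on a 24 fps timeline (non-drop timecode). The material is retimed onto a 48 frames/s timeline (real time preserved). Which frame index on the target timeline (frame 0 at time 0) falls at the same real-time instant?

Source frame index: (2×3600 + 4×60 + 4) × 24 + 18 = 178674.
Real time: 178674 / (24) = 29779/4 s.
Target frame: (29779/4) × (48) = 357348.

frame 357348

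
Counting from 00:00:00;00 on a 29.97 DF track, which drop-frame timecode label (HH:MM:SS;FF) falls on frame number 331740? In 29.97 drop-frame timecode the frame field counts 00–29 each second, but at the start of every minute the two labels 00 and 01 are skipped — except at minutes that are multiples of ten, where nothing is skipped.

Ten DF minutes hold 17982 frames, so frame 331740 lies in block 18 (frames 323676–341657) with 8064 frames into that block.
The block's first minute is 1800 frames and the rest 1798 each; 8064 frames reaches minute 4, so 18 × 18 + 4 × 2 = 332 labels have been skipped so far.
Adding those back, label number 331740 + 332 = 332072 at 30 labels/s is 11069 s + 2 f = 3 h 4 min 29 s frame 2, i.e. 03:04:29;02.

03:04:29;02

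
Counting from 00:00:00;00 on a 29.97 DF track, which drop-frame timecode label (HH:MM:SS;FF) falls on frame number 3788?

Ten DF minutes hold 17982 frames, so frame 3788 lies in block 0 (frames 0–17981) with 3788 frames into that block.
The block's first minute is 1800 frames and the rest 1798 each; 3788 frames reaches minute 2, so 0 × 18 + 2 × 2 = 4 labels have been skipped so far.
Adding those back, label number 3788 + 4 = 3792 at 30 labels/s is 126 s + 12 f = 0 h 2 min 6 s frame 12, i.e. 00:02:06;12.

00:02:06;12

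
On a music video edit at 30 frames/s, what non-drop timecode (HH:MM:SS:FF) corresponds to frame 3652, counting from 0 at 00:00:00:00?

3652 ÷ 30 = 121 full seconds, remainder 22 frames.
121 s = 0 h 2 min 1 s.
Timecode: 00:02:01:22.

00:02:01:22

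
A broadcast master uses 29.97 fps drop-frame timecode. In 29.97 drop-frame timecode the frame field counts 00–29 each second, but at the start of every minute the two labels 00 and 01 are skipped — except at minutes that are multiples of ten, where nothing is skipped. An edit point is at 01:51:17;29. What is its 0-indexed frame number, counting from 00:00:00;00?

200139

As if non-drop at 30 labels/s: (1 × 3600 + 51 × 60 + 17) × 30 + 29 = 200339.
Minute boundaries passed: 111; those not divisible by 10: 111 − 11 = 100; dropped labels = 2 × 100 = 200.
Actual frame index = 200339 − 200 = 200139.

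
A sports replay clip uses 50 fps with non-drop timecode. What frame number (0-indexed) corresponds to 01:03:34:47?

190747

Total seconds to the label: (1 × 3600 + 3 × 60 + 34) = 3814.
Frame index = 3814 × 50 + 47 = 190747.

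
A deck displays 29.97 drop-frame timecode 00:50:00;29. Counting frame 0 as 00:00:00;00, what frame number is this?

89939

As if non-drop at 30 labels/s: (0 × 3600 + 50 × 60 + 0) × 30 + 29 = 90029.
Minute boundaries passed: 50; those not divisible by 10: 50 − 5 = 45; dropped labels = 2 × 45 = 90.
Actual frame index = 90029 − 90 = 89939.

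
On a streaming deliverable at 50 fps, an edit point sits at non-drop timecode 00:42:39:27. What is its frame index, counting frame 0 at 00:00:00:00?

Total seconds to the label: (0 × 3600 + 42 × 60 + 39) = 2559.
Frame index = 2559 × 50 + 27 = 127977.

127977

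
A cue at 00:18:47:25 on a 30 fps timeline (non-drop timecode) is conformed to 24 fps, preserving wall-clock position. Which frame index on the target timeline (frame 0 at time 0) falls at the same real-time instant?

frame 27068

Source frame index: (0×3600 + 18×60 + 47) × 30 + 25 = 33835.
Real time: 33835 / (30) = 6767/6 s.
Target frame: (6767/6) × (24) = 27068.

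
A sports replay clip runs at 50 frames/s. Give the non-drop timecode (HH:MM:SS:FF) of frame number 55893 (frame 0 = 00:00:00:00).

55893 ÷ 50 = 1117 full seconds, remainder 43 frames.
1117 s = 0 h 18 min 37 s.
Timecode: 00:18:37:43.

00:18:37:43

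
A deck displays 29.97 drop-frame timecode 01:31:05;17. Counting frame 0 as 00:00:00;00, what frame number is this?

Complete 10-minute blocks: 9, each 17982 frames → 161838.
Remaining 1 whole minute in the current block: 1800 + 0 × 1798 = 1800 frames.
Within the current minute: 5 × 30 + 17 − 2 = 165 (labels ;00/;01 skipped at this minute). Total = 161838 + 1800 + 165 = 163803.

163803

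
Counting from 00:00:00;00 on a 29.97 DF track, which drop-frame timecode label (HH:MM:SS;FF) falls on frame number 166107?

Each 10-minute DF block holds 10 × 60 × 30 − 9 × 2 = 17982 frames. 166107 ÷ 17982 → 9 full blocks, remainder 4269.
Within the partial block the first minute is 1800 frames and each further minute 1798, so 2 further minute boundaries passed. Total skipped labels = 18 × 9 + 2 × 2 = 166.
Non-drop label index = 166107 + 166 = 166273; at 30 labels/s that is 01:32:22:13, i.e. DF 01:32:22;13.

01:32:22;13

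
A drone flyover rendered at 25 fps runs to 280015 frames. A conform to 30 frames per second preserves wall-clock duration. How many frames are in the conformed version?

336018 frames

Target frames = source frames × (target rate / source rate) = 280015 × (30)/(25) = 280015 × 6/5 = 336018.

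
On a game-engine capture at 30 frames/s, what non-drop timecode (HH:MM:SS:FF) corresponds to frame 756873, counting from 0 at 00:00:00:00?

756873 ÷ 30 = 25229 full seconds, remainder 3 frames.
25229 s = 7 h 0 min 29 s.
Timecode: 07:00:29:03.

07:00:29:03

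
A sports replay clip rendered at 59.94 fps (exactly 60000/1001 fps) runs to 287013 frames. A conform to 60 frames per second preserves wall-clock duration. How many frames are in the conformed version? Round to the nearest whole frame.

Frames at target rate = 287013 × (60) / (60000/1001) = 287300013/1000 ≈ 287300.013.
Nearest whole frame: 287300.

287300 frames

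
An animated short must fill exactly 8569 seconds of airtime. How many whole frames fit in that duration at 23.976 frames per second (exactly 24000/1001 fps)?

205450 frames

Frames = 8569 × 24000/1001 = 18696000/91 ≈ 205450.5495.
Complete frames: 205450.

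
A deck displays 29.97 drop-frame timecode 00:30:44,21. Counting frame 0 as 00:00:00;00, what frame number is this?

Complete 10-minute blocks: 3, each 17982 frames → 53946.
Remaining 0 whole minutes in the current block: 0 frames.
Within the current minute: 44 × 30 + 21 = 1341. Total = 53946 + 0 + 1341 = 55287.

55287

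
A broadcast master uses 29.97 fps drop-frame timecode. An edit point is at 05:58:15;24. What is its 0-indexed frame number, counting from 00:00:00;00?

Complete 10-minute blocks: 35, each 17982 frames → 629370.
Remaining 8 whole minutes in the current block: 1800 + 7 × 1798 = 14386 frames.
Within the current minute: 15 × 30 + 24 − 2 = 472 (labels ;00/;01 skipped at this minute). Total = 629370 + 14386 + 472 = 644228.

644228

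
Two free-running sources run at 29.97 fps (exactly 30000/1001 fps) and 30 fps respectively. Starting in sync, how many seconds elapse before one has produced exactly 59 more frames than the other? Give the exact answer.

59059/30 seconds

The gap grows by |30 − 30000/1001| = 30/1001 frames per second.
Time for a 59-frame gap: 59 ÷ (30/1001) = 59059/30 s.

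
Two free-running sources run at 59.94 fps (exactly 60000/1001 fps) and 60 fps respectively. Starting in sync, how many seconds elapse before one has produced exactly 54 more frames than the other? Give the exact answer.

The gap grows by |60 − 60000/1001| = 60/1001 frames per second.
Time for a 54-frame gap: 54 ÷ (60/1001) = 900.9 s.

900.9 seconds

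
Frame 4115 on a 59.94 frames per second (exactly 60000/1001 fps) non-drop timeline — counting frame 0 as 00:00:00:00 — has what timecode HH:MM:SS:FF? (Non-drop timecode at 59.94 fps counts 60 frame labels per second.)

00:01:08:35

4115 ÷ 60 = 68 full seconds, remainder 35 frames.
68 s = 0 h 1 min 8 s.
Timecode: 00:01:08:35.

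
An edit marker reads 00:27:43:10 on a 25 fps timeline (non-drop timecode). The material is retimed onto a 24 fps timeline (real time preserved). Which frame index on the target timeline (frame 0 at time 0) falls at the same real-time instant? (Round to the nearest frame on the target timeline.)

Source frame index: (0×3600 + 27×60 + 43) × 25 + 10 = 41585.
Real time: 41585 / (25) = 8317/5 s.
Target frame: (8317/5) × (24) = 199608/5 ≈ 39921.600 → 39922.

frame 39922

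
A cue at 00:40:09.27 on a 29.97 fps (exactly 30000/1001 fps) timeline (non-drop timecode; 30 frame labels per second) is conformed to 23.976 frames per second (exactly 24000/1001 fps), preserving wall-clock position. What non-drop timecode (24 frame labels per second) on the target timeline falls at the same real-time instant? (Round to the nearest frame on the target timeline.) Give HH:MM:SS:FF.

00:40:09:22

Source frame index: (0×3600 + 40×60 + 9) × 30 + 27 = 72297.
Real time: 72297 / (30000/1001) = 24123099/10000 s.
Target frame: (24123099/10000) × (24000/1001) = 289188/5 ≈ 57837.600 → 57838.
At 24 labels/s: frame 57838 → 00:40:09:22.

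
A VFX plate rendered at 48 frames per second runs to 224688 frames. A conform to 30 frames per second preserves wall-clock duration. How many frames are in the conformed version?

Target frames = source frames × (target rate / source rate) = 224688 × (30)/(48) = 224688 × 5/8 = 140430.

140430 frames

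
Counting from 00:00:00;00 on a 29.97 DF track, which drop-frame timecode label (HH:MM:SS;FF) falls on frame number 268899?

Each 10-minute DF block holds 10 × 60 × 30 − 9 × 2 = 17982 frames. 268899 ÷ 17982 → 14 full blocks, remainder 17151.
Within the partial block the first minute is 1800 frames and each further minute 1798, so 9 further minute boundaries passed. Total skipped labels = 18 × 14 + 2 × 9 = 270.
Non-drop label index = 268899 + 270 = 269169; at 30 labels/s that is 02:29:32:09, i.e. DF 02:29:32;09.

02:29:32;09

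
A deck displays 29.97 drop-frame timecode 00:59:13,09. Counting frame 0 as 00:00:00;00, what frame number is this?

As if non-drop at 30 labels/s: (0 × 3600 + 59 × 60 + 13) × 30 + 9 = 106599.
Minute boundaries passed: 59; those not divisible by 10: 59 − 5 = 54; dropped labels = 2 × 54 = 108.
Actual frame index = 106599 − 108 = 106491.

106491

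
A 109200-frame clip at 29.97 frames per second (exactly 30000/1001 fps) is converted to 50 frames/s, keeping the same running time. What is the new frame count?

Target frames = source frames × (target rate / source rate) = 109200 × (50)/(30000/1001) = 109200 × 1001/600 = 182182.

182182 frames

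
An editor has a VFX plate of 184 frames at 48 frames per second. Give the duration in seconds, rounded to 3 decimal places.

Running time = 184 × 1/48 = 23/6 s ≈ 3.833 s.

3.833 seconds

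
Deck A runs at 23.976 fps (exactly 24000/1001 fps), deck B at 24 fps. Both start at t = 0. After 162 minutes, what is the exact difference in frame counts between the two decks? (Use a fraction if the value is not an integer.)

162 min = 9720 s.
A emits 24000/1001 × 9720 = 233280000/1001 frames; B emits 24 × 9720 = 233280.
Difference = 233280/1001 frames (≈ 233.0470); B is ahead of A.

233280/1001 frames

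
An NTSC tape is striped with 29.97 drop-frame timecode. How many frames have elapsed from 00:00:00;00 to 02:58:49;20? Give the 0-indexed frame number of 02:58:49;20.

Complete 10-minute blocks: 17, each 17982 frames → 305694.
Remaining 8 whole minutes in the current block: 1800 + 7 × 1798 = 14386 frames.
Within the current minute: 49 × 30 + 20 − 2 = 1488 (labels ;00/;01 skipped at this minute). Total = 305694 + 14386 + 1488 = 321568.

321568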